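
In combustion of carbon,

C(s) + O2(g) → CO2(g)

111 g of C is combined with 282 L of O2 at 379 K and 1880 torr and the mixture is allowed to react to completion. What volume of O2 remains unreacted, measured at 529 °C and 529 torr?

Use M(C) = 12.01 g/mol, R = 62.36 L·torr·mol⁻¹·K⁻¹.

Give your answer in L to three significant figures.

1250 L

n(C) = 111 / 12.01 = 9.242 mol
n(O2) = PV/RT = (1880 × 282) / (62.36 × 379) = 22.43 mol
For 9.242 mol C, stoichiometry requires (1/1) × 9.242 = 9.242 mol O2; 22.43 mol is available, so C is limiting.
n(O2) consumed = (1/1) × 9.242 = 9.242 mol; remaining = 22.43 − 9.242 = 13.19 mol
V(O2) = nRT/P = 13.19 × 62.36 × 802.15 / 529 = 1247 L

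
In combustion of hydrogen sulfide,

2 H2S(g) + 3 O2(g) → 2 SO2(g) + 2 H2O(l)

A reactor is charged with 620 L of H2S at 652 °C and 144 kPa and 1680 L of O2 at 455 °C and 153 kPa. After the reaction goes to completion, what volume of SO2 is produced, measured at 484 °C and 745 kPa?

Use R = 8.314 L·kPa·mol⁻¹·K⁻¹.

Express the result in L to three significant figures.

98.1 L

n(H2S) = PV/RT = (144 × 620) / (8.314 × 925.15) = 11.61 mol
n(O2) = PV/RT = (153 × 1680) / (8.314 × 728.15) = 42.46 mol
For 11.61 mol H2S, stoichiometry requires (3/2) × 11.61 = 17.41 mol O2; 42.46 mol is available, so H2S is limiting.
n(SO2) = (2/2) × 11.61 = 11.61 mol
V(SO2) = nRT/P = 11.61 × 8.314 × 757.15 / 745 = 98.10 L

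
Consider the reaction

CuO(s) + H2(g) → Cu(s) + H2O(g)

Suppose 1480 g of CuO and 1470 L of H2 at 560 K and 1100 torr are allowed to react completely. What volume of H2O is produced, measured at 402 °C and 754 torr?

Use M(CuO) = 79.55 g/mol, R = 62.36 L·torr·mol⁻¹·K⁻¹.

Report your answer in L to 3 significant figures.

1040 L

n(CuO) = 1480 / 79.55 = 18.60 mol
n(H2) = PV/RT = (1100 × 1470) / (62.36 × 560) = 46.30 mol
For 18.60 mol CuO, stoichiometry requires (1/1) × 18.60 = 18.60 mol H2; 46.30 mol is available, so CuO is limiting.
n(H2O) = (1/1) × 18.60 = 18.60 mol
V(H2O) = nRT/P = 18.60 × 62.36 × 675.15 / 754 = 1039 L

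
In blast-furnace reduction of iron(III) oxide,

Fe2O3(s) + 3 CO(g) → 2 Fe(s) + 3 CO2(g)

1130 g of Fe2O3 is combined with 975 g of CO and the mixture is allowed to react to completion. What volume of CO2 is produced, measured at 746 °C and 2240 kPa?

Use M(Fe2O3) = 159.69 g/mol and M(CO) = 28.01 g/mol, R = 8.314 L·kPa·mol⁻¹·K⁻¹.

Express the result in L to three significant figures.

n(Fe2O3) = 1130 / 159.69 = 7.076 mol
n(CO) = 975 / 28.01 = 34.81 mol
For 7.076 mol Fe2O3, stoichiometry requires (3/1) × 7.076 = 21.23 mol CO; 34.81 mol is available, so Fe2O3 is limiting.
n(CO2) = (3/1) × 7.076 = 21.23 mol
V(CO2) = nRT/P = 21.23 × 8.314 × 1019.15 / 2240 = 80.31 L

80.3 L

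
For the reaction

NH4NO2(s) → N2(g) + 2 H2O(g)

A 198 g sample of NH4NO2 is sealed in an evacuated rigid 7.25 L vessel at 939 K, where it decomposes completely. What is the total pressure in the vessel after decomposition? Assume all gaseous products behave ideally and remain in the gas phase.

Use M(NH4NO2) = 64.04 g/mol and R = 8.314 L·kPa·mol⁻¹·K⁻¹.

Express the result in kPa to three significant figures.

9990 kPa

n(NH4NO2) = 198 / 64.04 = 3.092 mol
n(gas produced) = (3/1) × 3.092 = 9.276 mol
P = nRT/V = 9.276 × 8.314 × 939 / 7.25 = 9988 kPa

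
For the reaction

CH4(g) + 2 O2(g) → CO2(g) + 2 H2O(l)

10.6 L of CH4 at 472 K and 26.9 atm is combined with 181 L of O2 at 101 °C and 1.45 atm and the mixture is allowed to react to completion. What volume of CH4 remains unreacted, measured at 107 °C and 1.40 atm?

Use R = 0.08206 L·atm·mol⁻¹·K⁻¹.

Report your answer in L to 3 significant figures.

n(CH4) = PV/RT = (26.9 × 10.6) / (0.08206 × 472) = 7.362 mol
n(O2) = PV/RT = (1.45 × 181) / (0.08206 × 374.15) = 8.548 mol
For 7.362 mol CH4, stoichiometry requires (2/1) × 7.362 = 14.72 mol O2; 8.548 mol is available, so O2 is limiting.
n(CH4) consumed = (1/2) × 8.548 = 4.274 mol; remaining = 7.362 − 4.274 = 3.088 mol
V(CH4) = nRT/P = 3.088 × 0.08206 × 380.15 / 1.40 = 68.81 L

68.8 L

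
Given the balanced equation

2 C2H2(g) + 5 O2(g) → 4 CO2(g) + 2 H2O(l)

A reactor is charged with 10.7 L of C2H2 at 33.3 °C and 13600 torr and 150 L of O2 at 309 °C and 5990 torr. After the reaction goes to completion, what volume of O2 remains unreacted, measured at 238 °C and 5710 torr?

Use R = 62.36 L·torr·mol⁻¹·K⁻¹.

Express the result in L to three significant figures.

31.9 L

n(C2H2) = PV/RT = (13600 × 10.7) / (62.36 × 306.45) = 7.615 mol
n(O2) = PV/RT = (5990 × 150) / (62.36 × 582.15) = 24.75 mol
For 7.615 mol C2H2, stoichiometry requires (5/2) × 7.615 = 19.04 mol O2; 24.75 mol is available, so C2H2 is limiting.
n(O2) consumed = (5/2) × 7.615 = 19.04 mol; remaining = 24.75 − 19.04 = 5.710 mol
V(O2) = nRT/P = 5.710 × 62.36 × 511.15 / 5710 = 31.88 L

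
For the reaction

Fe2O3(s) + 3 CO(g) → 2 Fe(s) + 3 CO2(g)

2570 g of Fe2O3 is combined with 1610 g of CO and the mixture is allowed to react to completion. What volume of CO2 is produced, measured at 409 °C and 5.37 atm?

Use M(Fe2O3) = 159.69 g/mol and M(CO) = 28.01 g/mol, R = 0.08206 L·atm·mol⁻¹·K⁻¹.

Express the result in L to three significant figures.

n(Fe2O3) = 2570 / 159.69 = 16.09 mol
n(CO) = 1610 / 28.01 = 57.48 mol
For 16.09 mol Fe2O3, stoichiometry requires (3/1) × 16.09 = 48.27 mol CO; 57.48 mol is available, so Fe2O3 is limiting.
n(CO2) = (3/1) × 16.09 = 48.27 mol
V(CO2) = nRT/P = 48.27 × 0.08206 × 682.15 / 5.37 = 503.2 L

503 L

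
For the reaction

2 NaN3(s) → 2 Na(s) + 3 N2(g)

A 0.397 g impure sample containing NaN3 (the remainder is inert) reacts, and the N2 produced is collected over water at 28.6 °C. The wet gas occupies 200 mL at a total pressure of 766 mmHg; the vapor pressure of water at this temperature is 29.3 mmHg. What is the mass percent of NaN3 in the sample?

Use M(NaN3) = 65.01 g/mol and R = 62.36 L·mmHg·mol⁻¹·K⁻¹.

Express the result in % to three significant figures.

P(N2) = 766 − 29.3 = 736.7 mmHg
n(N2) = PV/RT = (736.7 × 0.2000) / (62.36 × 301.75) = 0.007830 mol
n(NaN3) = (2/3) × 0.007830 = 0.005220 mol
m(NaN3) = 0.005220 × 65.01 = 0.3394 g
%NaN3 = 0.3394 / 0.397 × 100 = 85.49%

85.5 %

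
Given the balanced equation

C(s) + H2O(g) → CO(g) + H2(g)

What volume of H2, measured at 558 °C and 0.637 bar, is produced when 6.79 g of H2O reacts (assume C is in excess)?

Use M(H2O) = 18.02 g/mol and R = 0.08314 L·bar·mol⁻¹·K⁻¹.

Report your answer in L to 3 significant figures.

40.9 L

n(H2O) = 6.790 / 18.02 = 0.3768 mol
n(H2) = (1/1) × 0.3768 = 0.3768 mol
V = nRT/P = 0.3768 × 0.08314 × 831.15 / 0.637 = 40.88 L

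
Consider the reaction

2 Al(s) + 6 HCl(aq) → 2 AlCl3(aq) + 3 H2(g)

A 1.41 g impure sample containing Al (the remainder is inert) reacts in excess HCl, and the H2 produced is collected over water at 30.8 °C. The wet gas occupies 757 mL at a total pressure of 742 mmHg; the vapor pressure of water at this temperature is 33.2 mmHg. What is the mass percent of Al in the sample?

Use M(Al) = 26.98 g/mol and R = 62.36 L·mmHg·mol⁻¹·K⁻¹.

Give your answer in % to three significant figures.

P(H2) = 742 − 33.2 = 708.8 mmHg
n(H2) = PV/RT = (708.8 × 0.7570) / (62.36 × 303.95) = 0.02831 mol
n(Al) = (2/3) × 0.02831 = 0.01887 mol
m(Al) = 0.01887 × 26.98 = 0.5091 g
%Al = 0.5091 / 1.41 × 100 = 36.11%

36.1 %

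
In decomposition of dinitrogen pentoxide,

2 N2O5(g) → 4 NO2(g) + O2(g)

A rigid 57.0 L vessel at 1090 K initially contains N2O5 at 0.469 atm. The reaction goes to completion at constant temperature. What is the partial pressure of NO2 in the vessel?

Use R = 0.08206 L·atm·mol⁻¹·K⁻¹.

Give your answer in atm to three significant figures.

0.938 atm

n(N2O5)₀ = PV/RT = (0.469 × 57.0) / (0.08206 × 1090) = 0.2989 mol
n(NO2) = (4/2) × 0.2989 = 0.5978 mol
P(NO2) = nRT/V = 0.5978 × 0.08206 × 1090 / 57.0 = 0.9381 atm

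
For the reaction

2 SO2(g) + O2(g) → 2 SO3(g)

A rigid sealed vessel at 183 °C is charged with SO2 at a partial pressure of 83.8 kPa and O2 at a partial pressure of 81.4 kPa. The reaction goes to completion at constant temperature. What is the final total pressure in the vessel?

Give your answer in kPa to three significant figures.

At constant V, partial pressures at 183 °C are proportional to moles, so apply stoichiometry directly to pressures.
P(O2) required for 83.8 kPa of SO2 = (1/2) × 83.8 = 41.90 kPa; available 81.4 kPa, so SO2 is limiting.
P(O2) remaining = 81.4 − (1/2) × 83.8 = 39.50 kPa
P(gaseous products) = (2)/2 × 83.8 = 83.80 kPa
P_total at 183 °C = 39.50 + 83.80 = 123.3 kPa

123 kPa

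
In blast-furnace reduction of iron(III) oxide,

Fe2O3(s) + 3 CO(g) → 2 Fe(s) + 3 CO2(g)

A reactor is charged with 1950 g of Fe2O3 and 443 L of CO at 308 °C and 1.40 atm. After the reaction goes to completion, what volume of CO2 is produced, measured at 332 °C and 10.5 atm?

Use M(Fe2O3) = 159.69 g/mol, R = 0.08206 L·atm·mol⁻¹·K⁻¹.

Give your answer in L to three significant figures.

n(Fe2O3) = 1950 / 159.69 = 12.21 mol
n(CO) = PV/RT = (1.40 × 443) / (0.08206 × 581.15) = 13.01 mol
For 12.21 mol Fe2O3, stoichiometry requires (3/1) × 12.21 = 36.63 mol CO; 13.01 mol is available, so CO is limiting.
n(CO2) = (3/3) × 13.01 = 13.01 mol
V(CO2) = nRT/P = 13.01 × 0.08206 × 605.15 / 10.5 = 61.53 L

61.5 L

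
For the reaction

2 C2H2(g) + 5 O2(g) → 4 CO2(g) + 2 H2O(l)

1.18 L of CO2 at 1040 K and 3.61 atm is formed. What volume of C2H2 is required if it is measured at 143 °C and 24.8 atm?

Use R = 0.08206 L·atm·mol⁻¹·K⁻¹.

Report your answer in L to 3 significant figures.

0.0344 L

n(CO2) = PV/RT = (3.61 × 1.18) / (0.08206 × 1040) = 0.04991 mol
n(C2H2) = (2/4) × 0.04991 = 0.02496 mol
V = nRT/P = 0.02496 × 0.08206 × 416.15 / 24.8 = 0.03437 L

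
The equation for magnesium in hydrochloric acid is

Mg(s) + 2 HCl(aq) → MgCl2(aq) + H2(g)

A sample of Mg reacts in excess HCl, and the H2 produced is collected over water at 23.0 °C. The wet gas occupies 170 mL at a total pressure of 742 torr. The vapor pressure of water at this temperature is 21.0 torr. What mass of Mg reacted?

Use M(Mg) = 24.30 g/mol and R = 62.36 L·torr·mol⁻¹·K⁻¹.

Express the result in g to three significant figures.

0.161 g

P(H2) = 742 − 21.0 = 721.0 torr
n(H2) = PV/RT = (721.0 × 0.1700) / (62.36 × 296.15) = 0.006637 mol
n(Mg) = (1/1) × 0.006637 = 0.006637 mol
m(Mg) = 0.006637 × 24.30 = 0.1613 g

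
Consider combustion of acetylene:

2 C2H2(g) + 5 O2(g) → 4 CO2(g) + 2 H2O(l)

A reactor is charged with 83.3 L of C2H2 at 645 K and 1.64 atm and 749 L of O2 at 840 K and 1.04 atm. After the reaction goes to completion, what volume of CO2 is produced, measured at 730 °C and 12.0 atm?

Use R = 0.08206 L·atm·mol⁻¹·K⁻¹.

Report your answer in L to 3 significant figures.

n(C2H2) = PV/RT = (1.64 × 83.3) / (0.08206 × 645) = 2.581 mol
n(O2) = PV/RT = (1.04 × 749) / (0.08206 × 840) = 11.30 mol
For 2.581 mol C2H2, stoichiometry requires (5/2) × 2.581 = 6.452 mol O2; 11.30 mol is available, so C2H2 is limiting.
n(CO2) = (4/2) × 2.581 = 5.162 mol
V(CO2) = nRT/P = 5.162 × 0.08206 × 1003.15 / 12.0 = 35.41 L

35.4 L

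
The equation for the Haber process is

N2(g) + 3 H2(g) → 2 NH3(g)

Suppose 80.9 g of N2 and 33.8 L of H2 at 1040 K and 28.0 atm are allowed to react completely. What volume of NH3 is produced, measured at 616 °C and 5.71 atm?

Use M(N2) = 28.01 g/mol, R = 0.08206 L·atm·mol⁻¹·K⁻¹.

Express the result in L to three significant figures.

n(N2) = 80.9 / 28.01 = 2.888 mol
n(H2) = PV/RT = (28.0 × 33.8) / (0.08206 × 1040) = 11.09 mol
For 2.888 mol N2, stoichiometry requires (3/1) × 2.888 = 8.664 mol H2; 11.09 mol is available, so N2 is limiting.
n(NH3) = (2/1) × 2.888 = 5.776 mol
V(NH3) = nRT/P = 5.776 × 0.08206 × 889.15 / 5.71 = 73.81 L

73.8 L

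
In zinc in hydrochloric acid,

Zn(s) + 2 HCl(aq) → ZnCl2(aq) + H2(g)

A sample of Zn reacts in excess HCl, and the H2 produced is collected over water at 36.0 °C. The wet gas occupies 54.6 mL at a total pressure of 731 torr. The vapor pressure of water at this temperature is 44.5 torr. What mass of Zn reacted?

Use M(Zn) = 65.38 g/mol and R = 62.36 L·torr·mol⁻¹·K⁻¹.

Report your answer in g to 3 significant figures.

0.127 g

P(H2) = 731 − 44.5 = 686.5 torr
n(H2) = PV/RT = (686.5 × 0.05460) / (62.36 × 309.15) = 0.001944 mol
n(Zn) = (1/1) × 0.001944 = 0.001944 mol
m(Zn) = 0.001944 × 65.38 = 0.1271 g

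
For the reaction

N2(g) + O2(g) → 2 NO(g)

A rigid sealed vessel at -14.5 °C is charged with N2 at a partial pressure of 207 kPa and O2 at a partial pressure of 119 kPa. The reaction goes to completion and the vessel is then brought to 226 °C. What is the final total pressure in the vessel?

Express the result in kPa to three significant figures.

629 kPa

Because the vessel is rigid and T is held at -14.5 °C, work the stoichiometry in partial pressures (P_i = n_iRT/V).
P(O2) required for 207 kPa of N2 = (1/1) × 207 = 207.0 kPa; available 119 kPa, so O2 is limiting.
P(N2) remaining = 207 − (1/1) × 119 = 88.00 kPa
P(gaseous products) = (2)/1 × 119 = 238.0 kPa
P_total at -14.5 °C = 88.00 + 238.0 = 326.0 kPa
Scaling to 226 °C: P = 326.0 × 499.15/258.65 = 629.1 kPa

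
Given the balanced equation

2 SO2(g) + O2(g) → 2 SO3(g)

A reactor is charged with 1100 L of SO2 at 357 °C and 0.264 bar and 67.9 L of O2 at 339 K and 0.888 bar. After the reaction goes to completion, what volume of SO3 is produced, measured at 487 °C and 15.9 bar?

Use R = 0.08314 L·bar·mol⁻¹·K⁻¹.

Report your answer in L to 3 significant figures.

17.0 L

n(SO2) = PV/RT = (0.264 × 1100) / (0.08314 × 630.15) = 5.543 mol
n(O2) = PV/RT = (0.888 × 67.9) / (0.08314 × 339) = 2.139 mol
For 5.543 mol SO2, stoichiometry requires (1/2) × 5.543 = 2.772 mol O2; 2.139 mol is available, so O2 is limiting.
n(SO3) = (2/1) × 2.139 = 4.278 mol
V(SO3) = nRT/P = 4.278 × 0.08314 × 760.15 / 15.9 = 17.00 L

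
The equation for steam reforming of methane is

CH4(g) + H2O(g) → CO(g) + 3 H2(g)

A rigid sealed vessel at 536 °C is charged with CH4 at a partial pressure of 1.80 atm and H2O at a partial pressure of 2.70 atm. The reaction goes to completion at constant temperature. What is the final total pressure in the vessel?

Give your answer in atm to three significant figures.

8.10 atm

With V and T fixed, P_i ∝ n_i, so the mole ratios apply directly to partial pressures at 536 °C.
P(H2O) required for 1.80 atm of CH4 = (1/1) × 1.80 = 1.800 atm; available 2.70 atm, so CH4 is limiting.
P(H2O) remaining = 2.70 − (1/1) × 1.80 = 0.9000 atm
P(gaseous products) = (1+3)/1 × 1.80 = 7.200 atm
P_total at 536 °C = 0.9000 + 7.200 = 8.100 atm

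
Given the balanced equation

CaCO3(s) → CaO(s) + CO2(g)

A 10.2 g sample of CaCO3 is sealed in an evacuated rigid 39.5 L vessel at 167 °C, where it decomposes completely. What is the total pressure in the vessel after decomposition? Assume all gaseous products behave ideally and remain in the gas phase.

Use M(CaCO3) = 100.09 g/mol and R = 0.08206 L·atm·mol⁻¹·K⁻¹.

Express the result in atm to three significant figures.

0.0932 atm

n(CaCO3) = 10.2 / 100.09 = 0.1019 mol
n(gas produced) = (1/1) × 0.1019 = 0.1019 mol
P = nRT/V = 0.1019 × 0.08206 × 440.15 / 39.5 = 0.09318 atm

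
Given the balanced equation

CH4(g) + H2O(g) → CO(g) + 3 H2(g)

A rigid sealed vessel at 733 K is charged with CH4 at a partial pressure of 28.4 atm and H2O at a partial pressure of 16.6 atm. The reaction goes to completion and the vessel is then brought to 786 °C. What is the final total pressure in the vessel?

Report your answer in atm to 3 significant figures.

113 atm

With V and T fixed, P_i ∝ n_i, so the mole ratios apply directly to partial pressures at 733 K.
P(H2O) required for 28.4 atm of CH4 = (1/1) × 28.4 = 28.40 atm; available 16.6 atm, so H2O is limiting.
P(CH4) remaining = 28.4 − (1/1) × 16.6 = 11.80 atm
P(gaseous products) = (1+3)/1 × 16.6 = 66.40 atm
P_total at 733 K = 11.80 + 66.40 = 78.20 atm
Scaling to 786 °C: P = 78.20 × 1059.15/733 = 113.0 atm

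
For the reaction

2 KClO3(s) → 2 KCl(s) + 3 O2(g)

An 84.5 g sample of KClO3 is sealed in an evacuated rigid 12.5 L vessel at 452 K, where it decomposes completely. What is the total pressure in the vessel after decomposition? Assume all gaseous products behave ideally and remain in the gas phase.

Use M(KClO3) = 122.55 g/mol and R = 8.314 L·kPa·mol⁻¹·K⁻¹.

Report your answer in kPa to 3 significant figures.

311 kPa

n(KClO3) = 84.5 / 122.55 = 0.6895 mol
n(gas produced) = (3/2) × 0.6895 = 1.034 mol
P = nRT/V = 1.034 × 8.314 × 452 / 12.5 = 310.9 kPa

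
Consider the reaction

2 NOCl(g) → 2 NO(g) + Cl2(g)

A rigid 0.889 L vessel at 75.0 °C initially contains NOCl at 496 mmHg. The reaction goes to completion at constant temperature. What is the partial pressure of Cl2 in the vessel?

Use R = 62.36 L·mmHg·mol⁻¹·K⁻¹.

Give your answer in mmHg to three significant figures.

n(NOCl)₀ = PV/RT = (496 × 0.889) / (62.36 × 348.15) = 0.02031 mol
n(Cl2) = (1/2) × 0.02031 = 0.01016 mol
P(Cl2) = nRT/V = 0.01016 × 62.36 × 348.15 / 0.889 = 248.1 mmHg

248 mmHg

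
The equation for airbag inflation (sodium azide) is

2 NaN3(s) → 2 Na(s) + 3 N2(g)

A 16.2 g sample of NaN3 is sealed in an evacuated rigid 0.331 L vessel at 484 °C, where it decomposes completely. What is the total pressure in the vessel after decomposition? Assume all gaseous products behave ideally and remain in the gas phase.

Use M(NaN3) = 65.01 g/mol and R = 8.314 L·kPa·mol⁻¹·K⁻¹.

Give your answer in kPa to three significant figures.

7110 kPa

n(NaN3) = 16.2 / 65.01 = 0.2492 mol
n(gas produced) = (3/2) × 0.2492 = 0.3738 mol
P = nRT/V = 0.3738 × 8.314 × 757.15 / 0.331 = 7109 kPa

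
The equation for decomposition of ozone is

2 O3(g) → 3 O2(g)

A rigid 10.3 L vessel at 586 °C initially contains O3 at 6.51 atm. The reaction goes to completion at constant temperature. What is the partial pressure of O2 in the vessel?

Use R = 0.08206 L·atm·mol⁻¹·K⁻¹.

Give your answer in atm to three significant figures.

n(O3)₀ = PV/RT = (6.51 × 10.3) / (0.08206 × 859.15) = 0.9511 mol
n(O2) = (3/2) × 0.9511 = 1.427 mol
P(O2) = nRT/V = 1.427 × 0.08206 × 859.15 / 10.3 = 9.768 atm

9.77 atm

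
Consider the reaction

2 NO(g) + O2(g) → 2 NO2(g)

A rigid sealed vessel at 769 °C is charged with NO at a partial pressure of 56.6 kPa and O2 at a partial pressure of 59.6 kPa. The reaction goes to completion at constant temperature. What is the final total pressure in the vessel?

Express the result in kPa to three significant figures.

87.9 kPa

Because the vessel is rigid and T is held at 769 °C, work the stoichiometry in partial pressures (P_i = n_iRT/V).
P(O2) required for 56.6 kPa of NO = (1/2) × 56.6 = 28.30 kPa; available 59.6 kPa, so NO is limiting.
P(O2) remaining = 59.6 − (1/2) × 56.6 = 31.30 kPa
P(gaseous products) = (2)/2 × 56.6 = 56.60 kPa
P_total at 769 °C = 31.30 + 56.60 = 87.90 kPa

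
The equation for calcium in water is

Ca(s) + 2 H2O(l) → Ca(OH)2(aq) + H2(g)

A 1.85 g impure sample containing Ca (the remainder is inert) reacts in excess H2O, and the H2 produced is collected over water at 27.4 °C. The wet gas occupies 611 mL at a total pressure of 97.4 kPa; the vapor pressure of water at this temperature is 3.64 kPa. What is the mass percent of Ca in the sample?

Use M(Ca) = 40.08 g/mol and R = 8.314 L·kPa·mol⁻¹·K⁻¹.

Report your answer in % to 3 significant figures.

49.7 %

P(H2) = 97.4 − 3.64 = 93.76 kPa
n(H2) = PV/RT = (93.76 × 0.6110) / (8.314 × 300.55) = 0.02293 mol
n(Ca) = (1/1) × 0.02293 = 0.02293 mol
m(Ca) = 0.02293 × 40.08 = 0.9190 g
%Ca = 0.9190 / 1.85 × 100 = 49.68%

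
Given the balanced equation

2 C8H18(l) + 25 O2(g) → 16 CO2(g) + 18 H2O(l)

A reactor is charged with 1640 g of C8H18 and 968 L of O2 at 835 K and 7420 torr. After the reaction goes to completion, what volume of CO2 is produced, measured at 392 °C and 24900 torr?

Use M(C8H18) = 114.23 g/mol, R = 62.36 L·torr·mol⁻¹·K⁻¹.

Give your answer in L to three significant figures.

147 L

n(C8H18) = 1640 / 114.23 = 14.36 mol
n(O2) = PV/RT = (7420 × 968) / (62.36 × 835) = 137.9 mol
For 14.36 mol C8H18, stoichiometry requires (25/2) × 14.36 = 179.5 mol O2; 137.9 mol is available, so O2 is limiting.
n(CO2) = (16/25) × 137.9 = 88.26 mol
V(CO2) = nRT/P = 88.26 × 62.36 × 665.15 / 24900 = 147.0 L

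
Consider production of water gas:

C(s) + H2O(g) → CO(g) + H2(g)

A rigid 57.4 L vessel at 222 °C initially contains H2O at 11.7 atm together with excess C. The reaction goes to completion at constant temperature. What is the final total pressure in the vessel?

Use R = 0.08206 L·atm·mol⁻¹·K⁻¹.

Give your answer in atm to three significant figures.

At constant T and V, P ∝ n(gas): 1 mol gas → 2 mol gas.
P_final = (2/1) × 11.7 = 23.40 atm

23.4 atm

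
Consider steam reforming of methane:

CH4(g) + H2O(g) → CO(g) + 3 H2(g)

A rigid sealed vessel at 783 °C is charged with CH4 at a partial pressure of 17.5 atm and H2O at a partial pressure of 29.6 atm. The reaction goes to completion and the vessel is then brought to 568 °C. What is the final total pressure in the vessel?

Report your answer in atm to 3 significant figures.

65.4 atm

At constant V, partial pressures at 783 °C are proportional to moles, so apply stoichiometry directly to pressures.
P(H2O) required for 17.5 atm of CH4 = (1/1) × 17.5 = 17.50 atm; available 29.6 atm, so CH4 is limiting.
P(H2O) remaining = 29.6 − (1/1) × 17.5 = 12.10 atm
P(gaseous products) = (1+3)/1 × 17.5 = 70.00 atm
P_total at 783 °C = 12.10 + 70.00 = 82.10 atm
Scaling to 568 °C: P = 82.10 × 841.15/1056.15 = 65.39 atm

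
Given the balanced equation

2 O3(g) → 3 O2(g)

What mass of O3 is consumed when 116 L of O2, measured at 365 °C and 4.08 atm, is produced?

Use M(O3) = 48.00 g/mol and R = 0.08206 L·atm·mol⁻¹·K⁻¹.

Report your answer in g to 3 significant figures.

n(O2) = PV/RT = (4.08 × 116) / (0.08206 × 638.15) = 9.038 mol
n(O3) = (2/3) × 9.038 = 6.025 mol
m(O3) = 6.025 × 48.00 = 289.2 g

289 g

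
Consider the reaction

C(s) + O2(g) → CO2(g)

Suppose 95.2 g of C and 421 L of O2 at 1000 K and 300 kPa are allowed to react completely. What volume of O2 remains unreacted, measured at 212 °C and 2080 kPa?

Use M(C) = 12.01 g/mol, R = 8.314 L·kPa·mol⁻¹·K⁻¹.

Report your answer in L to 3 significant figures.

n(C) = 95.2 / 12.01 = 7.927 mol
n(O2) = PV/RT = (300 × 421) / (8.314 × 1000) = 15.19 mol
For 7.927 mol C, stoichiometry requires (1/1) × 7.927 = 7.927 mol O2; 15.19 mol is available, so C is limiting.
n(O2) consumed = (1/1) × 7.927 = 7.927 mol; remaining = 15.19 − 7.927 = 7.263 mol
V(O2) = nRT/P = 7.263 × 8.314 × 485.15 / 2080 = 14.08 L

14.1 L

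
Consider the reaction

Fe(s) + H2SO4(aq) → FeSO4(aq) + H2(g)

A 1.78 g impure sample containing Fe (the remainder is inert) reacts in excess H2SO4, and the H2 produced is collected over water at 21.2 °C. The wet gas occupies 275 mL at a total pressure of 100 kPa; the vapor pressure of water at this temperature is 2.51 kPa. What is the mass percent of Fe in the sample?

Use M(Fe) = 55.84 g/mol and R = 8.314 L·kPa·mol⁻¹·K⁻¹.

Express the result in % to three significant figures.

34.4 %

P(H2) = 100 − 2.51 = 97.49 kPa
n(H2) = PV/RT = (97.49 × 0.2750) / (8.314 × 294.35) = 0.01096 mol
n(Fe) = (1/1) × 0.01096 = 0.01096 mol
m(Fe) = 0.01096 × 55.84 = 0.6120 g
%Fe = 0.6120 / 1.78 × 100 = 34.38%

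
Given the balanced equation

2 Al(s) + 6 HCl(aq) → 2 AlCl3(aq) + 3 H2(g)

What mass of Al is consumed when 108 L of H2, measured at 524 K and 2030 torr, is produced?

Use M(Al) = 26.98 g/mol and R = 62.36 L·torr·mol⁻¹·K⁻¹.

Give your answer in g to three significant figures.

n(H2) = PV/RT = (2030 × 108) / (62.36 × 524) = 6.709 mol
n(Al) = (2/3) × 6.709 = 4.473 mol
m(Al) = 4.473 × 26.98 = 120.7 g

121 g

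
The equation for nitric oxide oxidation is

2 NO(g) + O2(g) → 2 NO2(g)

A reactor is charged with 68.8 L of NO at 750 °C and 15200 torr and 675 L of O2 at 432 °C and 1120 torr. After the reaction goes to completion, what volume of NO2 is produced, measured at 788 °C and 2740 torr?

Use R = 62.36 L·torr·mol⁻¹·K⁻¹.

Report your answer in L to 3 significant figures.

396 L

n(NO) = PV/RT = (15200 × 68.8) / (62.36 × 1023.15) = 16.39 mol
n(O2) = PV/RT = (1120 × 675) / (62.36 × 705.15) = 17.19 mol
For 16.39 mol NO, stoichiometry requires (1/2) × 16.39 = 8.195 mol O2; 17.19 mol is available, so NO is limiting.
n(NO2) = (2/2) × 16.39 = 16.39 mol
V(NO2) = nRT/P = 16.39 × 62.36 × 1061.15 / 2740 = 395.8 L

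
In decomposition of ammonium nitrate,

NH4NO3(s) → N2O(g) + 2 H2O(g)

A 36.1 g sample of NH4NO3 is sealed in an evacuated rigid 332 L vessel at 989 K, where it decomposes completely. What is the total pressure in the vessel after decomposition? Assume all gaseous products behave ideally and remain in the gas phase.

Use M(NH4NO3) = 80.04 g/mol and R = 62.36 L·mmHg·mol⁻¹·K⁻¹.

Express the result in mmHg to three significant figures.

251 mmHg

n(NH4NO3) = 36.1 / 80.04 = 0.4510 mol
n(gas produced) = (3/1) × 0.4510 = 1.353 mol
P = nRT/V = 1.353 × 62.36 × 989 / 332 = 251.3 mmHg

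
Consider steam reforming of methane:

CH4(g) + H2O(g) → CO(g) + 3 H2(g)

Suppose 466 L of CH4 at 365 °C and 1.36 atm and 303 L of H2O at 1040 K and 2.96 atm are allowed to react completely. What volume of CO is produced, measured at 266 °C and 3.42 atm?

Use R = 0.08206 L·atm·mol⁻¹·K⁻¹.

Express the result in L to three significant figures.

136 L

n(CH4) = PV/RT = (1.36 × 466) / (0.08206 × 638.15) = 12.10 mol
n(H2O) = PV/RT = (2.96 × 303) / (0.08206 × 1040) = 10.51 mol
For 12.10 mol CH4, stoichiometry requires (1/1) × 12.10 = 12.10 mol H2O; 10.51 mol is available, so H2O is limiting.
n(CO) = (1/1) × 10.51 = 10.51 mol
V(CO) = nRT/P = 10.51 × 0.08206 × 539.15 / 3.42 = 136.0 L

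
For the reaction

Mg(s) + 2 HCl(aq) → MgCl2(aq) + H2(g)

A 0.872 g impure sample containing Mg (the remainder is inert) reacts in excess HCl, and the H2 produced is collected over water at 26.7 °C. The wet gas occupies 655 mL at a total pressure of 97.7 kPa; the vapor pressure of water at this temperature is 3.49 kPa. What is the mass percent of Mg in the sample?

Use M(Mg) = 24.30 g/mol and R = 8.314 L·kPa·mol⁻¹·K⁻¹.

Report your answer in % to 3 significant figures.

69.0 %

P(H2) = 97.7 − 3.49 = 94.21 kPa
n(H2) = PV/RT = (94.21 × 0.6550) / (8.314 × 299.85) = 0.02475 mol
n(Mg) = (1/1) × 0.02475 = 0.02475 mol
m(Mg) = 0.02475 × 24.30 = 0.6014 g
%Mg = 0.6014 / 0.872 × 100 = 68.97%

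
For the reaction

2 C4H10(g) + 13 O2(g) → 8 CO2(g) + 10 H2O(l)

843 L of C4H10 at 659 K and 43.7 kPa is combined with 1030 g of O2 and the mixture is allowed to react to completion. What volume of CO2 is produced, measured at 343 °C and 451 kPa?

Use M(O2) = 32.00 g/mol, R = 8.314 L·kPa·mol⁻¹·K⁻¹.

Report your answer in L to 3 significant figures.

n(C4H10) = PV/RT = (43.7 × 843) / (8.314 × 659) = 6.724 mol
n(O2) = 1030 / 32.00 = 32.19 mol
For 6.724 mol C4H10, stoichiometry requires (13/2) × 6.724 = 43.71 mol O2; 32.19 mol is available, so O2 is limiting.
n(CO2) = (8/13) × 32.19 = 19.81 mol
V(CO2) = nRT/P = 19.81 × 8.314 × 616.15 / 451 = 225.0 L

225 L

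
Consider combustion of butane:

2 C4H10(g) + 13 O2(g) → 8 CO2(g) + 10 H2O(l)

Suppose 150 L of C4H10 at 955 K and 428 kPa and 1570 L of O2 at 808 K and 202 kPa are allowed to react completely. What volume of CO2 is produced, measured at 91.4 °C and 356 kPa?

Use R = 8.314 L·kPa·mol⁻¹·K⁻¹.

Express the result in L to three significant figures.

n(C4H10) = PV/RT = (428 × 150) / (8.314 × 955) = 8.086 mol
n(O2) = PV/RT = (202 × 1570) / (8.314 × 808) = 47.21 mol
For 8.086 mol C4H10, stoichiometry requires (13/2) × 8.086 = 52.56 mol O2; 47.21 mol is available, so O2 is limiting.
n(CO2) = (8/13) × 47.21 = 29.05 mol
V(CO2) = nRT/P = 29.05 × 8.314 × 364.55 / 356 = 247.3 L

247 L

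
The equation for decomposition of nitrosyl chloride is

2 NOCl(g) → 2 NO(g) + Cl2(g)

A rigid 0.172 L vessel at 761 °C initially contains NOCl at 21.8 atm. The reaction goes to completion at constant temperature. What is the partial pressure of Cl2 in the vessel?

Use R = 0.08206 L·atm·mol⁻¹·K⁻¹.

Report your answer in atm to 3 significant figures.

10.9 atm

n(NOCl)₀ = PV/RT = (21.8 × 0.172) / (0.08206 × 1034.15) = 0.04418 mol
n(Cl2) = (1/2) × 0.04418 = 0.02209 mol
P(Cl2) = nRT/V = 0.02209 × 0.08206 × 1034.15 / 0.172 = 10.90 atm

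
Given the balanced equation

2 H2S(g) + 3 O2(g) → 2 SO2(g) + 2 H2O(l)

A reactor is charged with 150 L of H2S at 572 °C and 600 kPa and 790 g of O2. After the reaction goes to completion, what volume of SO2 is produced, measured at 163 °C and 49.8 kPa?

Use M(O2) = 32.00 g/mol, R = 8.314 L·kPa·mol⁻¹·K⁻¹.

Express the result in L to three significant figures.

933 L

n(H2S) = PV/RT = (600 × 150) / (8.314 × 845.15) = 12.81 mol
n(O2) = 790 / 32.00 = 24.69 mol
For 12.81 mol H2S, stoichiometry requires (3/2) × 12.81 = 19.21 mol O2; 24.69 mol is available, so H2S is limiting.
n(SO2) = (2/2) × 12.81 = 12.81 mol
V(SO2) = nRT/P = 12.81 × 8.314 × 436.15 / 49.8 = 932.8 L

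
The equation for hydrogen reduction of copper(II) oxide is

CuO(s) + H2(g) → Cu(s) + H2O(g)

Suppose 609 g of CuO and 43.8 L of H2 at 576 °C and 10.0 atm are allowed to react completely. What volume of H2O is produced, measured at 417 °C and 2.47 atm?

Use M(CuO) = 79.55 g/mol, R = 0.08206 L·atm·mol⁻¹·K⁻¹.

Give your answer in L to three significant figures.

144 L

n(CuO) = 609 / 79.55 = 7.656 mol
n(H2) = PV/RT = (10.0 × 43.8) / (0.08206 × 849.15) = 6.286 mol
For 7.656 mol CuO, stoichiometry requires (1/1) × 7.656 = 7.656 mol H2; 6.286 mol is available, so H2 is limiting.
n(H2O) = (1/1) × 6.286 = 6.286 mol
V(H2O) = nRT/P = 6.286 × 0.08206 × 690.15 / 2.47 = 144.1 L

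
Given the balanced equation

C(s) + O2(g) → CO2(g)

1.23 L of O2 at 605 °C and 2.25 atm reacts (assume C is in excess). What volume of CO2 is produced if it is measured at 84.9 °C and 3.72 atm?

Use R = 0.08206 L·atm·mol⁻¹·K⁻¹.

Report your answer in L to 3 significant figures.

n(O2) = PV/RT = (2.25 × 1.23) / (0.08206 × 878.15) = 0.03840 mol
n(CO2) = (1/1) × 0.03840 = 0.03840 mol
V = nRT/P = 0.03840 × 0.08206 × 358.05 / 3.72 = 0.3033 L

0.303 L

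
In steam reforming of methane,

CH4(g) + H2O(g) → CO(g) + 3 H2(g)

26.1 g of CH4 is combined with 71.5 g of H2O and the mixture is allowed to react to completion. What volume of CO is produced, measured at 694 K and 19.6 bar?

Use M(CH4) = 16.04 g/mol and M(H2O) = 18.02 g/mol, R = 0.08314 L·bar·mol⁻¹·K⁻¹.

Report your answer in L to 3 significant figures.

4.79 L

n(CH4) = 26.1 / 16.04 = 1.627 mol
n(H2O) = 71.5 / 18.02 = 3.968 mol
For 1.627 mol CH4, stoichiometry requires (1/1) × 1.627 = 1.627 mol H2O; 3.968 mol is available, so CH4 is limiting.
n(CO) = (1/1) × 1.627 = 1.627 mol
V(CO) = nRT/P = 1.627 × 0.08314 × 694 / 19.6 = 4.790 L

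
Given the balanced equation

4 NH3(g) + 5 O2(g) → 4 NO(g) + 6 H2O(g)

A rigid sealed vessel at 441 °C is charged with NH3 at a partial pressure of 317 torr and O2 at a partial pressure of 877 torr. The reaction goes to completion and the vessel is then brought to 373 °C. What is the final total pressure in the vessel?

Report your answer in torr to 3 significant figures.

1150 torr

At constant V, partial pressures at 441 °C are proportional to moles, so apply stoichiometry directly to pressures.
P(O2) required for 317 torr of NH3 = (5/4) × 317 = 396.2 torr; available 877 torr, so NH3 is limiting.
P(O2) remaining = 877 − (5/4) × 317 = 480.8 torr
P(gaseous products) = (4+6)/4 × 317 = 792.5 torr
P_total at 441 °C = 480.8 + 792.5 = 1273 torr
Scaling to 373 °C: P = 1273 × 646.15/714.15 = 1152 torr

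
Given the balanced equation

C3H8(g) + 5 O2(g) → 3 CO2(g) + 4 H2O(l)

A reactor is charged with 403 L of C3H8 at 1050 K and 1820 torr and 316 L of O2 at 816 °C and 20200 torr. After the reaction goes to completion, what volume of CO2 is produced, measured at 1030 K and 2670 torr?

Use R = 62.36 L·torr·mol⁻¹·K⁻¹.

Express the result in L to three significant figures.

808 L

n(C3H8) = PV/RT = (1820 × 403) / (62.36 × 1050) = 11.20 mol
n(O2) = PV/RT = (20200 × 316) / (62.36 × 1089.15) = 93.98 mol
For 11.20 mol C3H8, stoichiometry requires (5/1) × 11.20 = 56.00 mol O2; 93.98 mol is available, so C3H8 is limiting.
n(CO2) = (3/1) × 11.20 = 33.60 mol
V(CO2) = nRT/P = 33.60 × 62.36 × 1030 / 2670 = 808.3 L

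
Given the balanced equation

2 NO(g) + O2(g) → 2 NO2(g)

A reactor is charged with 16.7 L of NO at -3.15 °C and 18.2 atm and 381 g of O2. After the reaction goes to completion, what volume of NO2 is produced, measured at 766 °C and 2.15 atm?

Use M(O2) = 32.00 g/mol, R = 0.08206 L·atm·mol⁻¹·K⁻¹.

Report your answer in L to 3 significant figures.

n(NO) = PV/RT = (18.2 × 16.7) / (0.08206 × 270) = 13.72 mol
n(O2) = 381 / 32.00 = 11.91 mol
For 13.72 mol NO, stoichiometry requires (1/2) × 13.72 = 6.860 mol O2; 11.91 mol is available, so NO is limiting.
n(NO2) = (2/2) × 13.72 = 13.72 mol
V(NO2) = nRT/P = 13.72 × 0.08206 × 1039.15 / 2.15 = 544.2 L

544 L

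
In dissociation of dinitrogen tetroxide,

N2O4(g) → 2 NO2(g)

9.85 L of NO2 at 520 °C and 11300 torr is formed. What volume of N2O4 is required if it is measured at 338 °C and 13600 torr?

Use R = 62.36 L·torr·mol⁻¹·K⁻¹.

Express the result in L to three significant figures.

n(NO2) = PV/RT = (11300 × 9.85) / (62.36 × 793.15) = 2.250 mol
n(N2O4) = (1/2) × 2.250 = 1.125 mol
V = nRT/P = 1.125 × 62.36 × 611.15 / 13600 = 3.153 L

3.15 L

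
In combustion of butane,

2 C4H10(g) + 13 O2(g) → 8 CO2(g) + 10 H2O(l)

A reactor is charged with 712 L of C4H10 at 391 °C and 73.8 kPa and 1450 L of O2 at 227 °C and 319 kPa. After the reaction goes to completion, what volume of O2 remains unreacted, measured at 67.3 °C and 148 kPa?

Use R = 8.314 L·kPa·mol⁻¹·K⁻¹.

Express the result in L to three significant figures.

944 L

n(C4H10) = PV/RT = (73.8 × 712) / (8.314 × 664.15) = 9.516 mol
n(O2) = PV/RT = (319 × 1450) / (8.314 × 500.15) = 111.2 mol
For 9.516 mol C4H10, stoichiometry requires (13/2) × 9.516 = 61.85 mol O2; 111.2 mol is available, so C4H10 is limiting.
n(O2) consumed = (13/2) × 9.516 = 61.85 mol; remaining = 111.2 − 61.85 = 49.35 mol
V(O2) = nRT/P = 49.35 × 8.314 × 340.45 / 148 = 943.8 L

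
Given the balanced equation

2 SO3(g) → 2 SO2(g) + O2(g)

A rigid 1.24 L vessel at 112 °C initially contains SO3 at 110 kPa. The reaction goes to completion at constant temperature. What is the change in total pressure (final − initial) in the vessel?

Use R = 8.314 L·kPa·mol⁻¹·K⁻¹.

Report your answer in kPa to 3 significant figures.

55.0 kPa

At constant T and V, P ∝ n(gas): 2 mol gas → 3 mol gas.
P_final = (3/2) × 110 = 165.0 kPa; ΔP = 165.0 − 110 = 55.00 kPa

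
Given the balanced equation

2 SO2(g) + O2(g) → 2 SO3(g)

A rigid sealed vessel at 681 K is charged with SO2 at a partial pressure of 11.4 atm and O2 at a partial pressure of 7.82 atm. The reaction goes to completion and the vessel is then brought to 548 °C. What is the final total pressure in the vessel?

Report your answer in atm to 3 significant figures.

Because the vessel is rigid and T is held at 681 K, work the stoichiometry in partial pressures (P_i = n_iRT/V).
P(O2) required for 11.4 atm of SO2 = (1/2) × 11.4 = 5.700 atm; available 7.82 atm, so SO2 is limiting.
P(O2) remaining = 7.82 − (1/2) × 11.4 = 2.120 atm
P(gaseous products) = (2)/2 × 11.4 = 11.40 atm
P_total at 681 K = 2.120 + 11.40 = 13.52 atm
Scaling to 548 °C: P = 13.52 × 821.15/681 = 16.30 atm

16.3 atm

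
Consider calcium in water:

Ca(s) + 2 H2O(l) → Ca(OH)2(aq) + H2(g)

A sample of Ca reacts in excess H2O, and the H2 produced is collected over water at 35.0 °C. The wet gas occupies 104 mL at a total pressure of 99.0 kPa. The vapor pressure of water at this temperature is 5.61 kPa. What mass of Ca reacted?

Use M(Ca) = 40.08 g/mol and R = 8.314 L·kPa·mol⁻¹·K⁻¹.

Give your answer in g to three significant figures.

0.152 g

P(H2) = 99.0 − 5.61 = 93.39 kPa
n(H2) = PV/RT = (93.39 × 0.1040) / (8.314 × 308.15) = 0.003791 mol
n(Ca) = (1/1) × 0.003791 = 0.003791 mol
m(Ca) = 0.003791 × 40.08 = 0.1519 g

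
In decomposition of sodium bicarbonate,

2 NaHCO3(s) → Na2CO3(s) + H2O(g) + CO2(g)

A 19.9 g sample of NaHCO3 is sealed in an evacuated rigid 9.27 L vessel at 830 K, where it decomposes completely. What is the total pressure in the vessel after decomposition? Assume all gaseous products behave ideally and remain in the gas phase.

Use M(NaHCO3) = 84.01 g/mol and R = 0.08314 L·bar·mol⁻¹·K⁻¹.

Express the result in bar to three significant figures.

1.76 bar

n(NaHCO3) = 19.9 / 84.01 = 0.2369 mol
n(gas produced) = (2/2) × 0.2369 = 0.2369 mol
P = nRT/V = 0.2369 × 0.08314 × 830 / 9.27 = 1.763 bar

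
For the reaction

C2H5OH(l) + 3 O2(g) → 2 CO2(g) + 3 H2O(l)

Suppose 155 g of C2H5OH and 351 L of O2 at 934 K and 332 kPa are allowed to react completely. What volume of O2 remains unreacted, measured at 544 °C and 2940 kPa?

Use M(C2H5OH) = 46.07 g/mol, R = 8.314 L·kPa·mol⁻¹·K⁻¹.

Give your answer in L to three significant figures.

n(C2H5OH) = 155 / 46.07 = 3.364 mol
n(O2) = PV/RT = (332 × 351) / (8.314 × 934) = 15.01 mol
For 3.364 mol C2H5OH, stoichiometry requires (3/1) × 3.364 = 10.09 mol O2; 15.01 mol is available, so C2H5OH is limiting.
n(O2) consumed = (3/1) × 3.364 = 10.09 mol; remaining = 15.01 − 10.09 = 4.920 mol
V(O2) = nRT/P = 4.920 × 8.314 × 817.15 / 2940 = 11.37 L

11.4 L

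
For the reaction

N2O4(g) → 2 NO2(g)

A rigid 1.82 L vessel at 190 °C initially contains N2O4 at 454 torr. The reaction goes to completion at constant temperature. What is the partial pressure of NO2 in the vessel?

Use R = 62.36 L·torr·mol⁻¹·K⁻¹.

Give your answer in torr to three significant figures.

908 torr

n(N2O4)₀ = PV/RT = (454 × 1.82) / (62.36 × 463.15) = 0.02861 mol
n(NO2) = (2/1) × 0.02861 = 0.05722 mol
P(NO2) = nRT/V = 0.05722 × 62.36 × 463.15 / 1.82 = 908.0 torr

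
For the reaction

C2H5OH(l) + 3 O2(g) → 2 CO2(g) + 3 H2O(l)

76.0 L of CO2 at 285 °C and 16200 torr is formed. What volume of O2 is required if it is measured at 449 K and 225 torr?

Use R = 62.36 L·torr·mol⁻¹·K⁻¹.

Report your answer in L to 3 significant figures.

6600 L

n(CO2) = PV/RT = (16200 × 76.0) / (62.36 × 558.15) = 35.37 mol
n(O2) = (3/2) × 35.37 = 53.05 mol
V = nRT/P = 53.05 × 62.36 × 449 / 225 = 6602 L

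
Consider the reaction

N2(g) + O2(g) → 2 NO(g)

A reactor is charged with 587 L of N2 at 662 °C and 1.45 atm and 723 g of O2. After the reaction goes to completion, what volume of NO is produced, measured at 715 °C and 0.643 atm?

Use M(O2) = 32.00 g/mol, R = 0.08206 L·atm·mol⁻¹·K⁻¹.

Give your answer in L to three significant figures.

2800 L

n(N2) = PV/RT = (1.45 × 587) / (0.08206 × 935.15) = 11.09 mol
n(O2) = 723 / 32.00 = 22.59 mol
For 11.09 mol N2, stoichiometry requires (1/1) × 11.09 = 11.09 mol O2; 22.59 mol is available, so N2 is limiting.
n(NO) = (2/1) × 11.09 = 22.18 mol
V(NO) = nRT/P = 22.18 × 0.08206 × 988.15 / 0.643 = 2797 L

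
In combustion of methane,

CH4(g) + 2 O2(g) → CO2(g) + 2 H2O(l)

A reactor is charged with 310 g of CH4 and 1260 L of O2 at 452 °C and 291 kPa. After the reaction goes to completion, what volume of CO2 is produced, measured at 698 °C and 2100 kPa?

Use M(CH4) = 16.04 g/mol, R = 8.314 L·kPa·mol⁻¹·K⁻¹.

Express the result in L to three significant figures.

74.3 L

n(CH4) = 310 / 16.04 = 19.33 mol
n(O2) = PV/RT = (291 × 1260) / (8.314 × 725.15) = 60.82 mol
For 19.33 mol CH4, stoichiometry requires (2/1) × 19.33 = 38.66 mol O2; 60.82 mol is available, so CH4 is limiting.
n(CO2) = (1/1) × 19.33 = 19.33 mol
V(CO2) = nRT/P = 19.33 × 8.314 × 971.15 / 2100 = 74.32 L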